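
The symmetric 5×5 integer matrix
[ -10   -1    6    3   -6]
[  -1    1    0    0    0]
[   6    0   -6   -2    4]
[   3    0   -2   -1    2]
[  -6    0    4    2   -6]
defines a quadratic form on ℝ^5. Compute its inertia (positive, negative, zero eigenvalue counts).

step 0: pivot -10 → sign −
step 1: pivot 11/10 → sign +
step 2: pivot -30/11 → sign −
step 3: pivot -2/15 → sign −
step 4: pivot -2 → sign −
signature = (1, 4, 0)

Answer: (1, 4, 0)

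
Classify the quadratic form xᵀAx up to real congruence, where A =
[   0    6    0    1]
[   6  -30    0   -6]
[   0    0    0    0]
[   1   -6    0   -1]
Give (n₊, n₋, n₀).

step 0: pivot -30 → sign −
step 1: pivot 6/5 → sign +
step 2: pivot 1/6 → sign +
step 3: row/col 3 already zero → sign 0
signature = (2, 1, 1)

Answer: (2, 1, 1)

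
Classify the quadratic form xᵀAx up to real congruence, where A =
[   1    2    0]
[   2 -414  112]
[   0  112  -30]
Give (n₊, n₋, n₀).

Answer: (2, 1, 0)

Derivation:
step 0: pivot 1 → sign +
step 1: pivot -418 → sign −
step 2: pivot 2/209 → sign +
signature = (2, 1, 0)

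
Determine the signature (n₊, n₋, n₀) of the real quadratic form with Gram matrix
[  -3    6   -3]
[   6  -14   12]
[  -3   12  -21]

Answer: (0, 2, 1)

Derivation:
step 0: pivot -3 → sign −
step 1: pivot -2 → sign −
step 2: row/col 2 already zero → sign 0
signature = (0, 2, 1)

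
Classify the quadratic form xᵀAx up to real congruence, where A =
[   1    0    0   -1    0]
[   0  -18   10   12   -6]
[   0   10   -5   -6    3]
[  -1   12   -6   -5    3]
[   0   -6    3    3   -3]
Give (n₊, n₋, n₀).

Answer: (3, 2, 0)

Derivation:
step 0: pivot 1 → sign +
step 1: pivot -18 → sign −
step 2: pivot 5/9 → sign +
step 3: pivot 6/5 → sign +
step 4: pivot -3/2 → sign −
signature = (3, 2, 0)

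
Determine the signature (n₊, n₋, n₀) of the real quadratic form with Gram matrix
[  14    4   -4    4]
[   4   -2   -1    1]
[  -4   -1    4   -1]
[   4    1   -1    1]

step 0: pivot 14 → sign +
step 1: pivot -22/7 → sign −
step 2: pivot 63/22 → sign +
step 3: pivot -1/7 → sign −
signature = (2, 2, 0)

Answer: (2, 2, 0)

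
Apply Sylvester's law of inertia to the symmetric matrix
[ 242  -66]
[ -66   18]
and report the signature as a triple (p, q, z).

step 0: pivot 242 → sign +
step 1: row/col 1 already zero → sign 0
signature = (1, 0, 1)

Answer: (1, 0, 1)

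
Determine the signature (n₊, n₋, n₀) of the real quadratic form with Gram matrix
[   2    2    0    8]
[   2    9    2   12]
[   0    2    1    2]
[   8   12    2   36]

step 0: pivot 2 → sign +
step 1: pivot 7 → sign +
step 2: pivot 3/7 → sign +
step 3: row/col 3 already zero → sign 0
signature = (3, 0, 1)

Answer: (3, 0, 1)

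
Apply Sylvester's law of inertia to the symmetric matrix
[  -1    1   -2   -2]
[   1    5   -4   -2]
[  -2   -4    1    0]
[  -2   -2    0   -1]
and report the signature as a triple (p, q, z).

Answer: (2, 2, 0)

Derivation:
step 0: pivot -1 → sign −
step 1: pivot 6 → sign +
step 2: pivot -1 → sign −
step 3: pivot 1/3 → sign +
signature = (2, 2, 0)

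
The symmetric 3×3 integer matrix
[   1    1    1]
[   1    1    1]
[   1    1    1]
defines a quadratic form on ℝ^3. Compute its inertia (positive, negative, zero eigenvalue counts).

Answer: (1, 0, 2)

Derivation:
step 0: pivot 1 → sign +
step 1: row/col 1 already zero → sign 0
step 2: row/col 2 already zero → sign 0
signature = (1, 0, 2)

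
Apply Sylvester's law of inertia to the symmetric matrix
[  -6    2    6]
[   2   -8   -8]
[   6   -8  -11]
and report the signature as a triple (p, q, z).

Answer: (0, 3, 0)

Derivation:
step 0: pivot -6 → sign −
step 1: pivot -22/3 → sign −
step 2: pivot -1/11 → sign −
signature = (0, 3, 0)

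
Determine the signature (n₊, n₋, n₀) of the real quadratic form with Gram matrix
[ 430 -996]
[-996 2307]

step 0: pivot 430 → sign +
step 1: pivot -3/215 → sign −
signature = (1, 1, 0)

Answer: (1, 1, 0)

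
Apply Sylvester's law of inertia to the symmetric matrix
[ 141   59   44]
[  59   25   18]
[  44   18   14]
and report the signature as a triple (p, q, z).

Answer: (2, 1, 0)

Derivation:
step 0: pivot 141 → sign +
step 1: pivot 44/141 → sign +
step 2: pivot -3/11 → sign −
signature = (2, 1, 0)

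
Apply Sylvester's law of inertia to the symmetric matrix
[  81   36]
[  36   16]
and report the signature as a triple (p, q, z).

Answer: (1, 0, 1)

Derivation:
step 0: pivot 81 → sign +
step 1: row/col 1 already zero → sign 0
signature = (1, 0, 1)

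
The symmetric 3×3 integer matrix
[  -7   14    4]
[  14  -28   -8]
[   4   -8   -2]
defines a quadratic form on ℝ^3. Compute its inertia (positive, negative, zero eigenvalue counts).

step 0: pivot -7 → sign −
step 1: pivot 2/7 → sign +
step 2: row/col 2 already zero → sign 0
signature = (1, 1, 1)

Answer: (1, 1, 1)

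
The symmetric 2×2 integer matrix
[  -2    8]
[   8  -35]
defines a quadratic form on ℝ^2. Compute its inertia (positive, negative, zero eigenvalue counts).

Answer: (0, 2, 0)

Derivation:
step 0: pivot -2 → sign −
step 1: pivot -3 → sign −
signature = (0, 2, 0)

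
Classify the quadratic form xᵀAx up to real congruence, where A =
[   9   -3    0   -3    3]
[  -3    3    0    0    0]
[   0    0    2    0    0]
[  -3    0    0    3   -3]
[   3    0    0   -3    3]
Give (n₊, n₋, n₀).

Answer: (4, 0, 1)

Derivation:
step 0: pivot 9 → sign +
step 1: pivot 2 → sign +
step 2: pivot 2 → sign +
step 3: pivot 3/2 → sign +
step 4: row/col 4 already zero → sign 0
signature = (4, 0, 1)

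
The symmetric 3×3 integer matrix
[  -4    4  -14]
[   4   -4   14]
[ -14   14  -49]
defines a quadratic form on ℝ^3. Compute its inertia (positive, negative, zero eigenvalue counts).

step 0: pivot -4 → sign −
step 1: row/col 1 already zero → sign 0
step 2: row/col 2 already zero → sign 0
signature = (0, 1, 2)

Answer: (0, 1, 2)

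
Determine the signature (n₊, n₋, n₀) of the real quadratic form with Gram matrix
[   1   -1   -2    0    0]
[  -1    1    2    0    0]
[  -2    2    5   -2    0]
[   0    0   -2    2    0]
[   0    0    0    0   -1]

Answer: (2, 2, 1)

Derivation:
step 0: pivot 1 → sign +
step 1: pivot 1 → sign +
step 2: pivot -2 → sign −
step 3: pivot -1 → sign −
step 4: row/col 4 already zero → sign 0
signature = (2, 2, 1)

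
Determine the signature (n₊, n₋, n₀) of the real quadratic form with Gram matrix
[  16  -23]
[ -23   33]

step 0: pivot 16 → sign +
step 1: pivot -1/16 → sign −
signature = (1, 1, 0)

Answer: (1, 1, 0)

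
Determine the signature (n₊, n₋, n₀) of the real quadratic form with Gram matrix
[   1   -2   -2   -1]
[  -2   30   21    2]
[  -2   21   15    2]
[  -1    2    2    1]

step 0: pivot 1 → sign +
step 1: pivot 26 → sign +
step 2: pivot -3/26 → sign −
step 3: row/col 3 already zero → sign 0
signature = (2, 1, 1)

Answer: (2, 1, 1)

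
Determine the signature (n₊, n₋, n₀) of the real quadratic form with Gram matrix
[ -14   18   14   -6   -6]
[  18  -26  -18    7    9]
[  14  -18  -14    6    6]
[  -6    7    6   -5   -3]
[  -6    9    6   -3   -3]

Answer: (1, 3, 1)

Derivation:
step 0: pivot -14 → sign −
step 1: pivot -20/7 → sign −
step 2: pivot -9/4 → sign −
step 3: pivot 2/5 → sign +
step 4: row/col 4 already zero → sign 0
signature = (1, 3, 1)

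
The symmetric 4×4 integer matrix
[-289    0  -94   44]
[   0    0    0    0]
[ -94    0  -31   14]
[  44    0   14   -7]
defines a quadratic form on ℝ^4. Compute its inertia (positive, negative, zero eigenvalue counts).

step 0: pivot -289 → sign −
step 1: pivot -123/289 → sign −
step 2: pivot -3/41 → sign −
step 3: row/col 3 already zero → sign 0
signature = (0, 3, 1)

Answer: (0, 3, 1)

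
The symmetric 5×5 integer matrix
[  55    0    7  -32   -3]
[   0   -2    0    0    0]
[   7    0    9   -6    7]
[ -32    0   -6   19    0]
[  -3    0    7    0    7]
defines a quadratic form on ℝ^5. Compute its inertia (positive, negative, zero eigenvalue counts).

Answer: (3, 2, 0)

Derivation:
step 0: pivot 55 → sign +
step 1: pivot -2 → sign −
step 2: pivot 446/55 → sign +
step 3: pivot -17/223 → sign −
step 4: pivot 2/17 → sign +
signature = (3, 2, 0)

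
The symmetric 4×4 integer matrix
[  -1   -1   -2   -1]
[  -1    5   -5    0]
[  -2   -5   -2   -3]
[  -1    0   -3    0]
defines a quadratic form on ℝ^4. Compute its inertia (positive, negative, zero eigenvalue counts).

Answer: (3, 1, 0)

Derivation:
step 0: pivot -1 → sign −
step 1: pivot 6 → sign +
step 2: pivot 1/2 → sign +
step 3: pivot 1/3 → sign +
signature = (3, 1, 0)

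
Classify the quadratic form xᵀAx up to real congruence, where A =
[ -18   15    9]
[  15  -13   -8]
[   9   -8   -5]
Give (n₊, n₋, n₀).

Answer: (0, 2, 1)

Derivation:
step 0: pivot -18 → sign −
step 1: pivot -1/2 → sign −
step 2: row/col 2 already zero → sign 0
signature = (0, 2, 1)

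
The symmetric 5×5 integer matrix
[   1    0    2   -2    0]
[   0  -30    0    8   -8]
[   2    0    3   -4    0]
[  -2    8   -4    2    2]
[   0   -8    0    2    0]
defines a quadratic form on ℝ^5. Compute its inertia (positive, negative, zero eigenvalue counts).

Answer: (3, 2, 0)

Derivation:
step 0: pivot 1 → sign +
step 1: pivot -30 → sign −
step 2: pivot -1 → sign −
step 3: pivot 2/15 → sign +
step 4: pivot 2 → sign +
signature = (3, 2, 0)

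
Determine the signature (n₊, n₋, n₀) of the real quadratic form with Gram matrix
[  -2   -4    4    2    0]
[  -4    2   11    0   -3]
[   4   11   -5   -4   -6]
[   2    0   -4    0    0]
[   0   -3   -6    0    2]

step 0: pivot -2 → sign −
step 1: pivot 10 → sign +
step 2: pivot 21/10 → sign +
step 3: pivot -2/7 → sign −
step 4: pivot -1 → sign −
signature = (2, 3, 0)

Answer: (2, 3, 0)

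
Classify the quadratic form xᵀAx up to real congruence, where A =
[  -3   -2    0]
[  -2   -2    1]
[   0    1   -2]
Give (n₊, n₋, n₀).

Answer: (0, 3, 0)

Derivation:
step 0: pivot -3 → sign −
step 1: pivot -2/3 → sign −
step 2: pivot -1/2 → sign −
signature = (0, 3, 0)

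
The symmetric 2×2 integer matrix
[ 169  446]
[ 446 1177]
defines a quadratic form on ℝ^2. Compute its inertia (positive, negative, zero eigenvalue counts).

Answer: (1, 1, 0)

Derivation:
step 0: pivot 169 → sign +
step 1: pivot -3/169 → sign −
signature = (1, 1, 0)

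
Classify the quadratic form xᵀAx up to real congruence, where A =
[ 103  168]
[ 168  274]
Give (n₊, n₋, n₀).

step 0: pivot 103 → sign +
step 1: pivot -2/103 → sign −
signature = (1, 1, 0)

Answer: (1, 1, 0)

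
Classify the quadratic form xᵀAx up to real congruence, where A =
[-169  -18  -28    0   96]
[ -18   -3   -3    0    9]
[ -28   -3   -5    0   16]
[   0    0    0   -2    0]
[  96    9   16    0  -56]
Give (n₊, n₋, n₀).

Answer: (0, 5, 0)

Derivation:
step 0: pivot -169 → sign −
step 1: pivot -183/169 → sign −
step 2: pivot -22/61 → sign −
step 3: pivot -2 → sign −
step 4: pivot -1/22 → sign −
signature = (0, 5, 0)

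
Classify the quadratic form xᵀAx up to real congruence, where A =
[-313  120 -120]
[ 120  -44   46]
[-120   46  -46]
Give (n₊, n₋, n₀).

step 0: pivot -313 → sign −
step 1: pivot 628/313 → sign +
step 2: pivot 1/157 → sign +
signature = (2, 1, 0)

Answer: (2, 1, 0)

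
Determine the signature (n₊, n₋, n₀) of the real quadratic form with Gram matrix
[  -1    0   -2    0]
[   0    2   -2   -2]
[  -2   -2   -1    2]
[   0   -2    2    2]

Answer: (2, 1, 1)

Derivation:
step 0: pivot -1 → sign −
step 1: pivot 2 → sign +
step 2: pivot 1 → sign +
step 3: row/col 3 already zero → sign 0
signature = (2, 1, 1)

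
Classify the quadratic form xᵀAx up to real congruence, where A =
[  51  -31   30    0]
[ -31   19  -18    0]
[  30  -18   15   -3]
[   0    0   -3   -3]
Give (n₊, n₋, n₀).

Answer: (2, 1, 1)

Derivation:
step 0: pivot 51 → sign +
step 1: pivot 8/51 → sign +
step 2: pivot -3 → sign −
step 3: row/col 3 already zero → sign 0
signature = (2, 1, 1)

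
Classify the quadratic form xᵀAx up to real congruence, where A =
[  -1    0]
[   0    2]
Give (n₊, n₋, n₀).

Answer: (1, 1, 0)

Derivation:
step 0: pivot -1 → sign −
step 1: pivot 2 → sign +
signature = (1, 1, 0)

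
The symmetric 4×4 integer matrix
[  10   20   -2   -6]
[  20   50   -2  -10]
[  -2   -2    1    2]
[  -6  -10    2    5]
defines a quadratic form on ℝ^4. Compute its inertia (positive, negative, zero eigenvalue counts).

Answer: (4, 0, 0)

Derivation:
step 0: pivot 10 → sign +
step 1: pivot 10 → sign +
step 2: pivot 1/5 → sign +
step 3: pivot 1/5 → sign +
signature = (4, 0, 0)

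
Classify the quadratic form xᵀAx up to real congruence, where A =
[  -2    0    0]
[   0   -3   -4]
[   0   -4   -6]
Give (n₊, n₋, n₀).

Answer: (0, 3, 0)

Derivation:
step 0: pivot -2 → sign −
step 1: pivot -3 → sign −
step 2: pivot -2/3 → sign −
signature = (0, 3, 0)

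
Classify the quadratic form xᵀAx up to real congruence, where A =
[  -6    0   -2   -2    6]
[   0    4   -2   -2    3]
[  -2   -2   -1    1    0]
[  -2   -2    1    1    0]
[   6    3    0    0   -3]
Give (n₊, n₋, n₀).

Answer: (3, 2, 0)

Derivation:
step 0: pivot -6 → sign −
step 1: pivot 4 → sign +
step 2: pivot -4/3 → sign −
step 3: pivot 1 → sign +
step 4: pivot 3/8 → sign +
signature = (3, 2, 0)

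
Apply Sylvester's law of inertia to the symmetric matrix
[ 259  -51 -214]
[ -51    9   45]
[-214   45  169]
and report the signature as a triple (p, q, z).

Answer: (2, 1, 0)

Derivation:
step 0: pivot 259 → sign +
step 1: pivot -270/259 → sign −
step 2: pivot 1/30 → sign +
signature = (2, 1, 0)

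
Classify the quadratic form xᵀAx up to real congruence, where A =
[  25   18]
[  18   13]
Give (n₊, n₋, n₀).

Answer: (2, 0, 0)

Derivation:
step 0: pivot 25 → sign +
step 1: pivot 1/25 → sign +
signature = (2, 0, 0)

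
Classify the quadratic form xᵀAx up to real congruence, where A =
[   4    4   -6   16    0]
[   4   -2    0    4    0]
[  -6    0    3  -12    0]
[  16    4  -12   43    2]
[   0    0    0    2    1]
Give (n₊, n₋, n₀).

Answer: (2, 2, 1)

Derivation:
step 0: pivot 4 → sign +
step 1: pivot -6 → sign −
step 2: pivot 3 → sign +
step 3: pivot -1/3 → sign −
step 4: row/col 4 already zero → sign 0
signature = (2, 2, 1)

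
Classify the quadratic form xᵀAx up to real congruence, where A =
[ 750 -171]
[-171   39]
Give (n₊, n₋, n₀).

Answer: (2, 0, 0)

Derivation:
step 0: pivot 750 → sign +
step 1: pivot 3/250 → sign +
signature = (2, 0, 0)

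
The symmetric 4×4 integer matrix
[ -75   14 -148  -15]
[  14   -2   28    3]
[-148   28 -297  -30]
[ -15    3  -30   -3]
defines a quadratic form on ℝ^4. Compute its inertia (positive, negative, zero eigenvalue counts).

Answer: (1, 3, 0)

Derivation:
step 0: pivot -75 → sign −
step 1: pivot 46/75 → sign +
step 2: pivot -119/23 → sign −
step 3: pivot -3/238 → sign −
signature = (1, 3, 0)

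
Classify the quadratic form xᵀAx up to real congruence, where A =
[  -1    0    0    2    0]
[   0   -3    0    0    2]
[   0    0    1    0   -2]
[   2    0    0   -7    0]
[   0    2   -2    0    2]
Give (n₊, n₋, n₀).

Answer: (1, 4, 0)

Derivation:
step 0: pivot -1 → sign −
step 1: pivot -3 → sign −
step 2: pivot 1 → sign +
step 3: pivot -3 → sign −
step 4: pivot -2/3 → sign −
signature = (1, 4, 0)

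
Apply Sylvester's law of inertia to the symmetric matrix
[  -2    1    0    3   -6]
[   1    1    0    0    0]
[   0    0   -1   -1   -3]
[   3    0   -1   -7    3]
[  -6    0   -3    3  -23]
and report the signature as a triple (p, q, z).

step 0: pivot -2 → sign −
step 1: pivot 3/2 → sign +
step 2: pivot -1 → sign −
step 3: pivot -3 → sign −
step 4: pivot -2 → sign −
signature = (1, 4, 0)

Answer: (1, 4, 0)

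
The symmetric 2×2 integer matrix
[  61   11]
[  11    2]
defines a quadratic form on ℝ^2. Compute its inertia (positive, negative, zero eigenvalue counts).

Answer: (2, 0, 0)

Derivation:
step 0: pivot 61 → sign +
step 1: pivot 1/61 → sign +
signature = (2, 0, 0)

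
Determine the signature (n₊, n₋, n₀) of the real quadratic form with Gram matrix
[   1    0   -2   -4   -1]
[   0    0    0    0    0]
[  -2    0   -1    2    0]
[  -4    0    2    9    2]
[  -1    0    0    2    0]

Answer: (2, 2, 1)

Derivation:
step 0: pivot 1 → sign +
step 1: pivot -5 → sign −
step 2: pivot 1/5 → sign +
step 3: pivot -1 → sign −
step 4: row/col 4 already zero → sign 0
signature = (2, 2, 1)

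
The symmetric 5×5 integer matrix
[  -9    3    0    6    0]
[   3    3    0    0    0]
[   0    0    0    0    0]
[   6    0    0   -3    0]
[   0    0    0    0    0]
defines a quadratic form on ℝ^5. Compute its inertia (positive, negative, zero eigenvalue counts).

Answer: (1, 1, 3)

Derivation:
step 0: pivot -9 → sign −
step 1: pivot 4 → sign +
step 2: row/col 2 already zero → sign 0
step 3: row/col 3 already zero → sign 0
step 4: row/col 4 already zero → sign 0
signature = (1, 1, 3)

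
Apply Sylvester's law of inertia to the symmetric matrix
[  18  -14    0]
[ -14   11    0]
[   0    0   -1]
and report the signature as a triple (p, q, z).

Answer: (2, 1, 0)

Derivation:
step 0: pivot 18 → sign +
step 1: pivot 1/9 → sign +
step 2: pivot -1 → sign −
signature = (2, 1, 0)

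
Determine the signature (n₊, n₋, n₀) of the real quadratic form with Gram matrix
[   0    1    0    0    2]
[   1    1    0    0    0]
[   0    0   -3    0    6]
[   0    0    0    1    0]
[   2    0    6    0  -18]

step 0: pivot 1 → sign +
step 1: pivot -1 → sign −
step 2: pivot -3 → sign −
step 3: pivot 1 → sign +
step 4: pivot -2 → sign −
signature = (2, 3, 0)

Answer: (2, 3, 0)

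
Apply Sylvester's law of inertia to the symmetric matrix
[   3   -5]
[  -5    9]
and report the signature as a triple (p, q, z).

Answer: (2, 0, 0)

Derivation:
step 0: pivot 3 → sign +
step 1: pivot 2/3 → sign +
signature = (2, 0, 0)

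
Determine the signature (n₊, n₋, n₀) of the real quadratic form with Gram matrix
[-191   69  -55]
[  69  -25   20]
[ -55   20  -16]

Answer: (1, 2, 0)

Derivation:
step 0: pivot -191 → sign −
step 1: pivot -14/191 → sign −
step 2: pivot 1/14 → sign +
signature = (1, 2, 0)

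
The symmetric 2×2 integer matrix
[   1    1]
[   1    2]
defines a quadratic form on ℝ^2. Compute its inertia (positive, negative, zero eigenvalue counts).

step 0: pivot 1 → sign +
step 1: pivot 1 → sign +
signature = (2, 0, 0)

Answer: (2, 0, 0)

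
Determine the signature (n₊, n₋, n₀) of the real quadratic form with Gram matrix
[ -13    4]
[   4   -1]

step 0: pivot -13 → sign −
step 1: pivot 3/13 → sign +
signature = (1, 1, 0)

Answer: (1, 1, 0)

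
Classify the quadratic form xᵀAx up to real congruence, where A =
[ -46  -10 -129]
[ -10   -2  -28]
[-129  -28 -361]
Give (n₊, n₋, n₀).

step 0: pivot -46 → sign −
step 1: pivot 4/23 → sign +
step 2: pivot 3/4 → sign +
signature = (2, 1, 0)

Answer: (2, 1, 0)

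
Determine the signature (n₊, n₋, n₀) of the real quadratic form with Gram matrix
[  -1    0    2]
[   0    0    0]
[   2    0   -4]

Answer: (0, 1, 2)

Derivation:
step 0: pivot -1 → sign −
step 1: row/col 1 already zero → sign 0
step 2: row/col 2 already zero → sign 0
signature = (0, 1, 2)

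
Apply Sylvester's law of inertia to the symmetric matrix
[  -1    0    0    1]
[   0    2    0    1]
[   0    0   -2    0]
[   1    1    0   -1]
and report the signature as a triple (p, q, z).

Answer: (1, 3, 0)

Derivation:
step 0: pivot -1 → sign −
step 1: pivot 2 → sign +
step 2: pivot -2 → sign −
step 3: pivot -1/2 → sign −
signature = (1, 3, 0)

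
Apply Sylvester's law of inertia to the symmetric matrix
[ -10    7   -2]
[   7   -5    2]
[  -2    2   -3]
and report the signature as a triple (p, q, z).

step 0: pivot -10 → sign −
step 1: pivot -1/10 → sign −
step 2: pivot 1 → sign +
signature = (1, 2, 0)

Answer: (1, 2, 0)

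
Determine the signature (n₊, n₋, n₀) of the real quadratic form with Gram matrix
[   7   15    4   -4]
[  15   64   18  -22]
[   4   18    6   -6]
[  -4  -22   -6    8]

step 0: pivot 7 → sign +
step 1: pivot 223/7 → sign +
step 2: pivot 206/223 → sign +
step 3: pivot -2/103 → sign −
signature = (3, 1, 0)

Answer: (3, 1, 0)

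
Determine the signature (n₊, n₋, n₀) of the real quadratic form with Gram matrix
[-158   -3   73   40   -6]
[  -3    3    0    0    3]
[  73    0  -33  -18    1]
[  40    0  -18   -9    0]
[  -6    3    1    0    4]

step 0: pivot -158 → sign −
step 1: pivot 483/158 → sign +
step 2: pivot 16/161 → sign +
step 3: pivot 3/4 → sign +
step 4: pivot -1/3 → sign −
signature = (3, 2, 0)

Answer: (3, 2, 0)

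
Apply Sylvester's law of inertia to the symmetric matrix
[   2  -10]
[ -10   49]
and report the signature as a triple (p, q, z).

step 0: pivot 2 → sign +
step 1: pivot -1 → sign −
signature = (1, 1, 0)

Answer: (1, 1, 0)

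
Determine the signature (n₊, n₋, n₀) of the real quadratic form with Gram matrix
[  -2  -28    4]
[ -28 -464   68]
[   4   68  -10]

Answer: (0, 2, 1)

Derivation:
step 0: pivot -2 → sign −
step 1: pivot -72 → sign −
step 2: row/col 2 already zero → sign 0
signature = (0, 2, 1)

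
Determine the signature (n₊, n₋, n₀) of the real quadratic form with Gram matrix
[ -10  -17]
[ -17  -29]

Answer: (0, 2, 0)

Derivation:
step 0: pivot -10 → sign −
step 1: pivot -1/10 → sign −
signature = (0, 2, 0)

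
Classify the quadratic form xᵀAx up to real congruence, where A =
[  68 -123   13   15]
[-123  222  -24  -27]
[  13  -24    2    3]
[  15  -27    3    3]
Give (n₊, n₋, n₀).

step 0: pivot 68 → sign +
step 1: pivot -33/68 → sign −
step 2: pivot -3/11 → sign −
step 3: row/col 3 already zero → sign 0
signature = (1, 2, 1)

Answer: (1, 2, 1)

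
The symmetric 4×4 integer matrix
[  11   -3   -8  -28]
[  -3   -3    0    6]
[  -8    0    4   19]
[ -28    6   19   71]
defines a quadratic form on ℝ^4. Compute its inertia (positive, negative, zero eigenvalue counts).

step 0: pivot 11 → sign +
step 1: pivot -42/11 → sign −
step 2: pivot -4/7 → sign −
step 3: pivot 3/4 → sign +
signature = (2, 2, 0)

Answer: (2, 2, 0)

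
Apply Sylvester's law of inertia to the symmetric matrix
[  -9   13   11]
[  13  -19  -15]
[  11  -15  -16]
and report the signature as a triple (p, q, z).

step 0: pivot -9 → sign −
step 1: pivot -2/9 → sign −
step 2: pivot 1 → sign +
signature = (1, 2, 0)

Answer: (1, 2, 0)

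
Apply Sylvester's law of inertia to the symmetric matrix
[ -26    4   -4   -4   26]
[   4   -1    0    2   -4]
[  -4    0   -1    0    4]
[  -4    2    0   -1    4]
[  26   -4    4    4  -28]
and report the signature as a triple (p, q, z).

step 0: pivot -26 → sign −
step 1: pivot -5/13 → sign −
step 2: pivot 3/5 → sign +
step 3: pivot 1/3 → sign +
step 4: pivot -2 → sign −
signature = (2, 3, 0)

Answer: (2, 3, 0)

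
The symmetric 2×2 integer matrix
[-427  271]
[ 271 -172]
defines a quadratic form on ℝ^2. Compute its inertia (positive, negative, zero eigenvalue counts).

Answer: (0, 2, 0)

Derivation:
step 0: pivot -427 → sign −
step 1: pivot -3/427 → sign −
signature = (0, 2, 0)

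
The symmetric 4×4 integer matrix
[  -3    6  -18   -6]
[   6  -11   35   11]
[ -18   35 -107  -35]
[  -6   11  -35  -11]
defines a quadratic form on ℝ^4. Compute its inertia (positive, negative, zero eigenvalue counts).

step 0: pivot -3 → sign −
step 1: pivot 1 → sign +
step 2: row/col 2 already zero → sign 0
step 3: row/col 3 already zero → sign 0
signature = (1, 1, 2)

Answer: (1, 1, 2)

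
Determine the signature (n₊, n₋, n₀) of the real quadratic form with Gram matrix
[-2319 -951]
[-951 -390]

step 0: pivot -2319 → sign −
step 1: pivot -3/773 → sign −
signature = (0, 2, 0)

Answer: (0, 2, 0)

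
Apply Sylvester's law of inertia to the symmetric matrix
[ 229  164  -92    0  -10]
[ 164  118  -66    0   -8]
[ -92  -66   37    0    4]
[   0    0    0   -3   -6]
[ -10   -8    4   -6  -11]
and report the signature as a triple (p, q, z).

step 0: pivot 229 → sign +
step 1: pivot 126/229 → sign +
step 2: pivot 1/63 → sign +
step 3: pivot -3 → sign −
step 4: pivot -3 → sign −
signature = (3, 2, 0)

Answer: (3, 2, 0)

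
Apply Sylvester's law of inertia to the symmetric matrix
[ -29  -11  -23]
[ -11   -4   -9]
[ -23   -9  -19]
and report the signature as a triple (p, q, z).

step 0: pivot -29 → sign −
step 1: pivot 5/29 → sign +
step 2: pivot -6/5 → sign −
signature = (1, 2, 0)

Answer: (1, 2, 0)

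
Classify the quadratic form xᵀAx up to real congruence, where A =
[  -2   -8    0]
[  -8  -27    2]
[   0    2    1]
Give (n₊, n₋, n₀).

step 0: pivot -2 → sign −
step 1: pivot 5 → sign +
step 2: pivot 1/5 → sign +
signature = (2, 1, 0)

Answer: (2, 1, 0)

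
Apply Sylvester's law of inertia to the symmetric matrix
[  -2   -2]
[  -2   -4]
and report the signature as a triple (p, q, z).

step 0: pivot -2 → sign −
step 1: pivot -2 → sign −
signature = (0, 2, 0)

Answer: (0, 2, 0)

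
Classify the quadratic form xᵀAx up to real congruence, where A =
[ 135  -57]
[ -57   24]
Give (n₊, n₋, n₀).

Answer: (1, 1, 0)

Derivation:
step 0: pivot 135 → sign +
step 1: pivot -1/15 → sign −
signature = (1, 1, 0)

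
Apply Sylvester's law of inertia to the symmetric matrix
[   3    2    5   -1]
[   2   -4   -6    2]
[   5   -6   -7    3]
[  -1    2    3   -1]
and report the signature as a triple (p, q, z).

Answer: (2, 1, 1)

Derivation:
step 0: pivot 3 → sign +
step 1: pivot -16/3 → sign −
step 2: pivot 1 → sign +
step 3: row/col 3 already zero → sign 0
signature = (2, 1, 1)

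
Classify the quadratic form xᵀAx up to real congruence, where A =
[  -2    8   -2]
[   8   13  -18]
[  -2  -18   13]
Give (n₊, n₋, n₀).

step 0: pivot -2 → sign −
step 1: pivot 45 → sign +
step 2: pivot -1/45 → sign −
signature = (1, 2, 0)

Answer: (1, 2, 0)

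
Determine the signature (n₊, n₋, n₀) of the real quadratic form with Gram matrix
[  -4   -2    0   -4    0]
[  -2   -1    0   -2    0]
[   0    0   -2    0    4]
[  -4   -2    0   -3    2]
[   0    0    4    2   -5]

step 0: pivot -4 → sign −
step 1: pivot -2 → sign −
step 2: pivot 1 → sign +
step 3: pivot -1 → sign −
step 4: row/col 4 already zero → sign 0
signature = (1, 3, 1)

Answer: (1, 3, 1)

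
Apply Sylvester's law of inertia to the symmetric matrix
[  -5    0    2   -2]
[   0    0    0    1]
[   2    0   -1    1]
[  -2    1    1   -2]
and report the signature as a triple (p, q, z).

Answer: (1, 3, 0)

Derivation:
step 0: pivot -5 → sign −
step 1: pivot -1/5 → sign −
step 2: pivot -1 → sign −
step 3: pivot 1 → sign +
signature = (1, 3, 0)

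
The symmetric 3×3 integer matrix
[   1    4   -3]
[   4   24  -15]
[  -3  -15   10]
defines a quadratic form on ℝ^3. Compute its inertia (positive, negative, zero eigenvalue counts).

step 0: pivot 1 → sign +
step 1: pivot 8 → sign +
step 2: pivot -1/8 → sign −
signature = (2, 1, 0)

Answer: (2, 1, 0)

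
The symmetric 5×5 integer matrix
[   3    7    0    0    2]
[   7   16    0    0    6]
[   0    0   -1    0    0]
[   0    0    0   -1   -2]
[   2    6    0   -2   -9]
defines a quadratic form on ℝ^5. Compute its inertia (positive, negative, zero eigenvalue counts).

Answer: (1, 4, 0)

Derivation:
step 0: pivot 3 → sign +
step 1: pivot -1/3 → sign −
step 2: pivot -1 → sign −
step 3: pivot -1 → sign −
step 4: pivot -1 → sign −
signature = (1, 4, 0)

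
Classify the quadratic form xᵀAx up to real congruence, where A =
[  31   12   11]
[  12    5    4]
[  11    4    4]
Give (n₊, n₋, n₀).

step 0: pivot 31 → sign +
step 1: pivot 11/31 → sign +
step 2: pivot -1/11 → sign −
signature = (2, 1, 0)

Answer: (2, 1, 0)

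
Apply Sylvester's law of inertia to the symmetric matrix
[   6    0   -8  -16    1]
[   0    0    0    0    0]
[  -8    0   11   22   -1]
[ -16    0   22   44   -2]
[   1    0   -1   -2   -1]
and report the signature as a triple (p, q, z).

step 0: pivot 6 → sign +
step 1: pivot 1/3 → sign +
step 2: pivot -3/2 → sign −
step 3: row/col 3 already zero → sign 0
step 4: row/col 4 already zero → sign 0
signature = (2, 1, 2)

Answer: (2, 1, 2)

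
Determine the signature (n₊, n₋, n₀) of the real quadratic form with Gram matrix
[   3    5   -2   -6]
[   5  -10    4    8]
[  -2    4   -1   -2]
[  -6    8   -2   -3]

step 0: pivot 3 → sign +
step 1: pivot -55/3 → sign −
step 2: pivot 3/5 → sign +
step 3: pivot 3/11 → sign +
signature = (3, 1, 0)

Answer: (3, 1, 0)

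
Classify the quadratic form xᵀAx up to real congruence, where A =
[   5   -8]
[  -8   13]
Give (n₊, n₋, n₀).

Answer: (2, 0, 0)

Derivation:
step 0: pivot 5 → sign +
step 1: pivot 1/5 → sign +
signature = (2, 0, 0)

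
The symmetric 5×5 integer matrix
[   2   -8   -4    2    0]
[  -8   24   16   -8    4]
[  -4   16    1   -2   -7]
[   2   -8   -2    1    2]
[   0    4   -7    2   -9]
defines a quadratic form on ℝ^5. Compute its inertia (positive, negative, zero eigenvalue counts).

step 0: pivot 2 → sign +
step 1: pivot -8 → sign −
step 2: pivot -7 → sign −
step 3: pivot -3/7 → sign −
step 4: row/col 4 already zero → sign 0
signature = (1, 3, 1)

Answer: (1, 3, 1)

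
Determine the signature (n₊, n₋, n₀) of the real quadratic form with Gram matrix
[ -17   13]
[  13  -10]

Answer: (0, 2, 0)

Derivation:
step 0: pivot -17 → sign −
step 1: pivot -1/17 → sign −
signature = (0, 2, 0)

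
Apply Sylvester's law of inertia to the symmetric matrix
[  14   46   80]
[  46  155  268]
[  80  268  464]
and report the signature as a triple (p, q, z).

Answer: (2, 0, 1)

Derivation:
step 0: pivot 14 → sign +
step 1: pivot 27/7 → sign +
step 2: row/col 2 already zero → sign 0
signature = (2, 0, 1)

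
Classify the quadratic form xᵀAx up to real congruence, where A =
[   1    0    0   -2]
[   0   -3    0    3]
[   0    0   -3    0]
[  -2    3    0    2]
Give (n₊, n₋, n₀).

step 0: pivot 1 → sign +
step 1: pivot -3 → sign −
step 2: pivot -3 → sign −
step 3: pivot 1 → sign +
signature = (2, 2, 0)

Answer: (2, 2, 0)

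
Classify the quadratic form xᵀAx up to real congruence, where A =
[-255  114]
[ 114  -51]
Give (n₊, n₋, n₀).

Answer: (0, 2, 0)

Derivation:
step 0: pivot -255 → sign −
step 1: pivot -3/85 → sign −
signature = (0, 2, 0)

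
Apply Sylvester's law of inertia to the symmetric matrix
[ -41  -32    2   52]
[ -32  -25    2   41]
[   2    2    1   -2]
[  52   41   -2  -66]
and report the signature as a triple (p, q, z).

Answer: (1, 3, 0)

Derivation:
step 0: pivot -41 → sign −
step 1: pivot -1/41 → sign −
step 2: pivot 9 → sign +
step 3: pivot -1/9 → sign −
signature = (1, 3, 0)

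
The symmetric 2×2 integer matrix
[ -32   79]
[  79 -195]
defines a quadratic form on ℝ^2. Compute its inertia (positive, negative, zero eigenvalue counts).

Answer: (1, 1, 0)

Derivation:
step 0: pivot -32 → sign −
step 1: pivot 1/32 → sign +
signature = (1, 1, 0)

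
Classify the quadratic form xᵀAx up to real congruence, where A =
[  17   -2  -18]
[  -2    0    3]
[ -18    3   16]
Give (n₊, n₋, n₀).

step 0: pivot 17 → sign +
step 1: pivot -4/17 → sign −
step 2: pivot 1/4 → sign +
signature = (2, 1, 0)

Answer: (2, 1, 0)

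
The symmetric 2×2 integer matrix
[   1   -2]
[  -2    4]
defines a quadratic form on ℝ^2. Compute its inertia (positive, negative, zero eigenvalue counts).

step 0: pivot 1 → sign +
step 1: row/col 1 already zero → sign 0
signature = (1, 0, 1)

Answer: (1, 0, 1)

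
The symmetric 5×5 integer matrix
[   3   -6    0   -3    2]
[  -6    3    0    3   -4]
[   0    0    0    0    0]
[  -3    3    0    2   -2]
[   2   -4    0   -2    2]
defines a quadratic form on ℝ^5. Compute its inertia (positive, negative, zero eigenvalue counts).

step 0: pivot 3 → sign +
step 1: pivot -9 → sign −
step 2: pivot 2/3 → sign +
step 3: row/col 3 already zero → sign 0
step 4: row/col 4 already zero → sign 0
signature = (2, 1, 2)

Answer: (2, 1, 2)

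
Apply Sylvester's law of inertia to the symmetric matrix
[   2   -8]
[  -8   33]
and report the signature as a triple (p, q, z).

step 0: pivot 2 → sign +
step 1: pivot 1 → sign +
signature = (2, 0, 0)

Answer: (2, 0, 0)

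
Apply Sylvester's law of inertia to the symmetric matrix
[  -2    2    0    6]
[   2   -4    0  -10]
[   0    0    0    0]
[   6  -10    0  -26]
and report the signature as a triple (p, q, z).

Answer: (0, 2, 2)

Derivation:
step 0: pivot -2 → sign −
step 1: pivot -2 → sign −
step 2: row/col 2 already zero → sign 0
step 3: row/col 3 already zero → sign 0
signature = (0, 2, 2)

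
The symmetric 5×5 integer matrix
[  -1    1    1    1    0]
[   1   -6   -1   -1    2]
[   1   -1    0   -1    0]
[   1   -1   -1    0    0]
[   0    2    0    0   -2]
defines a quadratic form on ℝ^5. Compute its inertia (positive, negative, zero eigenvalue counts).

step 0: pivot -1 → sign −
step 1: pivot -5 → sign −
step 2: pivot 1 → sign +
step 3: pivot 1 → sign +
step 4: pivot -6/5 → sign −
signature = (2, 3, 0)

Answer: (2, 3, 0)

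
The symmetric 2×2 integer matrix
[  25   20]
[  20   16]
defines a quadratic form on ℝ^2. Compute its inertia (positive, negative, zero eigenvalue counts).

step 0: pivot 25 → sign +
step 1: row/col 1 already zero → sign 0
signature = (1, 0, 1)

Answer: (1, 0, 1)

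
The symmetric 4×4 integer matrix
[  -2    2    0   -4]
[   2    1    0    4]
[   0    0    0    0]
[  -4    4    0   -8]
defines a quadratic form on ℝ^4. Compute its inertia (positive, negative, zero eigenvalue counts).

step 0: pivot -2 → sign −
step 1: pivot 3 → sign +
step 2: row/col 2 already zero → sign 0
step 3: row/col 3 already zero → sign 0
signature = (1, 1, 2)

Answer: (1, 1, 2)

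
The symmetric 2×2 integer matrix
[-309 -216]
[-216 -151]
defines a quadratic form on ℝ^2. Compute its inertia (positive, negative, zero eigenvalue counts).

step 0: pivot -309 → sign −
step 1: pivot -1/103 → sign −
signature = (0, 2, 0)

Answer: (0, 2, 0)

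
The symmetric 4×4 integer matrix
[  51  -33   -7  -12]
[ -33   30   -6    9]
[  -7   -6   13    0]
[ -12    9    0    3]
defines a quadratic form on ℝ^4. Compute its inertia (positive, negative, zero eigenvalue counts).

step 0: pivot 51 → sign +
step 1: pivot 147/17 → sign +
step 2: pivot -115/147 → sign −
step 3: pivot 3/115 → sign +
signature = (3, 1, 0)

Answer: (3, 1, 0)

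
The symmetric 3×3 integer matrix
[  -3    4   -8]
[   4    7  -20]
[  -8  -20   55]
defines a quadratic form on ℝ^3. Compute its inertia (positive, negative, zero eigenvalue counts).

step 0: pivot -3 → sign −
step 1: pivot 37/3 → sign +
step 2: pivot 3/37 → sign +
signature = (2, 1, 0)

Answer: (2, 1, 0)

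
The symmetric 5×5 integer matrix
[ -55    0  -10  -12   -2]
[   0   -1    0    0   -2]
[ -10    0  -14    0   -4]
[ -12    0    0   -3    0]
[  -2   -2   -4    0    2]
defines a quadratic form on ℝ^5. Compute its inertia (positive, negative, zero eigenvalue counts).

Answer: (2, 3, 0)

Derivation:
step 0: pivot -55 → sign −
step 1: pivot -1 → sign −
step 2: pivot -134/11 → sign −
step 3: pivot 3/335 → sign +
step 4: pivot 2 → sign +
signature = (2, 3, 0)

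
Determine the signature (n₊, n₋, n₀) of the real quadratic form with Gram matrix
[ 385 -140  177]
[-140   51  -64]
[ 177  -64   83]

Answer: (3, 0, 0)

Derivation:
step 0: pivot 385 → sign +
step 1: pivot 1/11 → sign +
step 2: pivot 6/35 → sign +
signature = (3, 0, 0)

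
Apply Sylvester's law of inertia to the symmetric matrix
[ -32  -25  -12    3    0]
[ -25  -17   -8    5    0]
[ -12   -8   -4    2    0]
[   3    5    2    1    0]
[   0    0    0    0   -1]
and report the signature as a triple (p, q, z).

Answer: (1, 4, 0)

Derivation:
step 0: pivot -32 → sign −
step 1: pivot 81/32 → sign +
step 2: pivot -20/81 → sign −
step 3: pivot -1/5 → sign −
step 4: pivot -1 → sign −
signature = (1, 4, 0)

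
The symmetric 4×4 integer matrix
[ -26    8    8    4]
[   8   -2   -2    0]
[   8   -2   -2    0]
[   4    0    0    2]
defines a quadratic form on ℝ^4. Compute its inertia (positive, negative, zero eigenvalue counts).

Answer: (1, 2, 1)

Derivation:
step 0: pivot -26 → sign −
step 1: pivot 6/13 → sign +
step 2: pivot -2/3 → sign −
step 3: row/col 3 already zero → sign 0
signature = (1, 2, 1)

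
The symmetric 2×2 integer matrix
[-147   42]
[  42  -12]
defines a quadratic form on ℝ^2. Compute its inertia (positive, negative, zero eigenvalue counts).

step 0: pivot -147 → sign −
step 1: row/col 1 already zero → sign 0
signature = (0, 1, 1)

Answer: (0, 1, 1)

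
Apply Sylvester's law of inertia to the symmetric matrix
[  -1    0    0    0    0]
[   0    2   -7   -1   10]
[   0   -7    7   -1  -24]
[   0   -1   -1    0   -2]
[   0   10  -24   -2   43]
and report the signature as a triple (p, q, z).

step 0: pivot -1 → sign −
step 1: pivot 2 → sign +
step 2: pivot -35/2 → sign −
step 3: pivot 23/35 → sign +
step 4: pivot -3/23 → sign −
signature = (2, 3, 0)

Answer: (2, 3, 0)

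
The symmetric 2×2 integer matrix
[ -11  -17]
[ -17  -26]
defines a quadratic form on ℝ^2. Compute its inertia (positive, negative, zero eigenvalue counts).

Answer: (1, 1, 0)

Derivation:
step 0: pivot -11 → sign −
step 1: pivot 3/11 → sign +
signature = (1, 1, 0)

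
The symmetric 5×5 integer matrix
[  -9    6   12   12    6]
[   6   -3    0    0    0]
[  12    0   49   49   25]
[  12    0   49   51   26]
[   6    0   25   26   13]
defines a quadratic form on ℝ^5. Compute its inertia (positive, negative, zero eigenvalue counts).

Answer: (3, 2, 0)

Derivation:
step 0: pivot -9 → sign −
step 1: pivot 1 → sign +
step 2: pivot 1 → sign +
step 3: pivot 2 → sign +
step 4: pivot -1/2 → sign −
signature = (3, 2, 0)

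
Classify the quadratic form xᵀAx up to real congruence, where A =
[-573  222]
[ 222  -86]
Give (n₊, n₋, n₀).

Answer: (1, 1, 0)

Derivation:
step 0: pivot -573 → sign −
step 1: pivot 2/191 → sign +
signature = (1, 1, 0)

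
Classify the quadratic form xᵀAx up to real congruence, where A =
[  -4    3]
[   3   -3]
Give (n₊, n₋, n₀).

Answer: (0, 2, 0)

Derivation:
step 0: pivot -4 → sign −
step 1: pivot -3/4 → sign −
signature = (0, 2, 0)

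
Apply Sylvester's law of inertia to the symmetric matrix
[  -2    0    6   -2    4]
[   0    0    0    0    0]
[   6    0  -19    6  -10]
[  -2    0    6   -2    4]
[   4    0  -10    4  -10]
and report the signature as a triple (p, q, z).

step 0: pivot -2 → sign −
step 1: pivot -1 → sign −
step 2: pivot 2 → sign +
step 3: row/col 3 already zero → sign 0
step 4: row/col 4 already zero → sign 0
signature = (1, 2, 2)

Answer: (1, 2, 2)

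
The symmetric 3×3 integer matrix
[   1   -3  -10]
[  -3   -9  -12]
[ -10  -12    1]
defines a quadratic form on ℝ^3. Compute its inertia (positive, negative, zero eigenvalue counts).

Answer: (1, 2, 0)

Derivation:
step 0: pivot 1 → sign +
step 1: pivot -18 → sign −
step 2: pivot -1 → sign −
signature = (1, 2, 0)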